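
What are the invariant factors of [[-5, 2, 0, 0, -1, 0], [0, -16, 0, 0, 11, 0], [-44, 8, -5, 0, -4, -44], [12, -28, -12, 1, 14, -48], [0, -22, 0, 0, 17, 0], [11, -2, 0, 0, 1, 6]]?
(x - 6)(x + 5), (x - 6)(x - 1)(x + 5)^2

The Jordan structure of A has elementary divisors (x + 5)^2, (x + 5), (x - 1), (x - 6), (x - 6). Arranging the block sizes at each eigenvalue in decreasing order and taking row products gives the invariant factors.

Invariant factors (smallest first, each dividing the next): (x - 6)(x + 5), (x - 6)(x - 1)(x + 5)^2.

Check: the last factor (x - 6)(x - 1)(x + 5)^2 is the minimal polynomial, and the product (x - 6)^2(x - 1)(x + 5)^3 is the characteristic polynomial.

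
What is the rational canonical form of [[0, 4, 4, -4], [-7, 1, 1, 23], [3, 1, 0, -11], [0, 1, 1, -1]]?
R = [[0, 0, 0, 0], [1, 0, 0, -4], [0, 1, 0, -2], [0, 0, 1, 0]]

The invariant factors of A (the non-unit diagonal entries of the Smith normal form of xI - A over ℚ[x]) are x(x^3 + 2x + 4), each dividing the next. The characteristic polynomial is their product, x(x^3 + 2x + 4).

The rational canonical form is the block-diagonal matrix of companion matrices C(f_i):
R = [[0, 0, 0, 0], [1, 0, 0, -4], [0, 1, 0, -2], [0, 0, 1, 0]].

Note the characteristic polynomial does not split into linear factors over ℚ, so A has no Jordan form over ℚ; the rational canonical form exists over any field.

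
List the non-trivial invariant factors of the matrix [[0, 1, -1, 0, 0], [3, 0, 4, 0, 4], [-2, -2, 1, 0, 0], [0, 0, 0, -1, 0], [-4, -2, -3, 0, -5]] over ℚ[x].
x + 1, x + 1, (x + 1)^3

The Jordan structure of A has elementary divisors (x + 1)^3, (x + 1), (x + 1). Arranging the block sizes at each eigenvalue in decreasing order and taking row products gives the invariant factors.

Invariant factors (smallest first, each dividing the next): x + 1, x + 1, (x + 1)^3.

Check: the last factor (x + 1)^3 is the minimal polynomial, and the product (x + 1)^5 is the characteristic polynomial.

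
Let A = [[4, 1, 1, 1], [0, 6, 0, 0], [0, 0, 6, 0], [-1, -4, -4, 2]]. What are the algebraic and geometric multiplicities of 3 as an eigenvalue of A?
The characteristic polynomial is (x - 6)^2(x - 3)^2, so the factor x - 3 appears with exponent 2: the algebraic multiplicity is 2.

rank(A - 3I) = 3, so the eigenspace has dimension 4 - 3 = 1: the geometric multiplicity is 1.

Since 1 < 2, A is not diagonalizable.

algebraic multiplicity 2, geometric multiplicity 1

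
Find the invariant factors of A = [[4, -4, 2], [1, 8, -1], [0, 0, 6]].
x - 6, (x - 6)^2

The Jordan structure of A has elementary divisors (x - 6)^2, (x - 6). Arranging the block sizes at each eigenvalue in decreasing order and taking row products gives the invariant factors.

Invariant factors (smallest first, each dividing the next): x - 6, (x - 6)^2.

Check: the last factor (x - 6)^2 is the minimal polynomial, and the product (x - 6)^3 is the characteristic polynomial.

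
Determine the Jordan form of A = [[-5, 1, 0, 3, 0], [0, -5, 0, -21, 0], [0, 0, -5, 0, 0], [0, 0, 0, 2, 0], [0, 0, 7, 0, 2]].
J = [[-5, 1, 0, 0, 0], [0, -5, 0, 0, 0], [0, 0, -5, 0, 0], [0, 0, 0, 2, 0], [0, 0, 0, 0, 2]]

The characteristic polynomial is det(xI - A) = (x - 2)^2(x + 5)^3, so the eigenvalues are -5 (algebraic multiplicity 3), 2 (algebraic multiplicity 2).

For λ = -5: rank(A + 5I) = 3, rank((A + 5I)^2) = 2. The eigenspace has dimension 5 - 3 = 2, so there are 2 Jordan blocks; the rank sequence gives block sizes [2, 1].

For λ = 2: rank(A - 2I) = 3. The eigenspace has dimension 5 - 3 = 2, so there are 2 Jordan blocks; the rank sequence gives block sizes [1, 1].

Assembling the blocks gives the Jordan form J above.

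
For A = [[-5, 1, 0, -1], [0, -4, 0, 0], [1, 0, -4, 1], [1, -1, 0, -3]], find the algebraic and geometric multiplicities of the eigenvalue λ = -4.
The characteristic polynomial is (x + 4)^4, so the factor x + 4 appears with exponent 4: the algebraic multiplicity is 4.

rank(A + 4I) = 2, so the eigenspace has dimension 4 - 2 = 2: the geometric multiplicity is 2.

Since 2 < 4, A is not diagonalizable.

algebraic multiplicity 4, geometric multiplicity 2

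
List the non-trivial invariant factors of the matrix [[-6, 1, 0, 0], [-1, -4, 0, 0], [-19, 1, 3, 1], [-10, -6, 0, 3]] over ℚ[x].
The Jordan structure of A has elementary divisors (x + 5)^2, (x - 3)^2. Arranging the block sizes at each eigenvalue in decreasing order and taking row products gives the invariant factors.

Invariant factors (smallest first, each dividing the next): (x - 3)^2(x + 5)^2.

Check: the last factor (x - 3)^2(x + 5)^2 is the minimal polynomial, and the product (x - 3)^2(x + 5)^2 is the characteristic polynomial.

(x - 3)^2(x + 5)^2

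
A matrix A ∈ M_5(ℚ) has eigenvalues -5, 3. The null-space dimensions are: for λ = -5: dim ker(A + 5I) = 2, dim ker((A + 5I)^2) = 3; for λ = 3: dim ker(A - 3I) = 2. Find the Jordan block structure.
λ = -5: successive nullity increments [2, 1] count blocks of size ≥ k; block sizes are [2, 1].
λ = 3: successive nullity increments [2] count blocks of size ≥ k; block sizes are [1, 1].

Jordan blocks: (-5, 2), (-5, 1), (3, 1), (3, 1)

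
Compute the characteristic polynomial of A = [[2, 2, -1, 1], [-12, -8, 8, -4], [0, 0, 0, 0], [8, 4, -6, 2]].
xI - A = [[x - 2, -2, 1, -1], [12, x + 8, -8, 4], [0, 0, x, 0], [-8, -4, 6, x - 2]].

Expanding det(xI - A) along the first row:
det(xI - A) = + (x - 2)·det([[x + 8, -8, 4], [0, x, 0], [-4, 6, x - 2]]) - (-2)·det([[12, -8, 4], [0, x, 0], [-8, 6, x - 2]]) + (1)·det([[12, x + 8, 4], [0, 0, 0], [-8, -4, x - 2]]) - (-1)·det([[12, x + 8, -8], [0, 0, x], [-8, -4, 6]]).

Evaluating gives χ_A(x) = x^4 + 4x^3 + 4x^2 = x^2(x + 2)^2.

χ_A(x) = x^2(x + 2)^2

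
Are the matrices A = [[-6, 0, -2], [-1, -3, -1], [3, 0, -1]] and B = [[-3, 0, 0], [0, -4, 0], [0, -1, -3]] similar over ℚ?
No.

Both have characteristic polynomial (x + 3)^2(x + 4), but the minimal polynomial of A is (x + 3)^2(x + 4) while the minimal polynomial of B is (x + 3)(x + 4). The minimal polynomial is a similarity invariant, so A and B are not similar.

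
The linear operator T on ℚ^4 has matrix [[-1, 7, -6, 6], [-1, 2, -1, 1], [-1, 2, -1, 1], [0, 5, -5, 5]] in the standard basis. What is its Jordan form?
J = [[0, 1, 0, 0], [0, 0, 0, 0], [0, 0, 0, 0], [0, 0, 0, 5]]

The characteristic polynomial is det(xI - A) = x^3(x - 5), so the eigenvalues are 0 (algebraic multiplicity 3), 5 (algebraic multiplicity 1).

For λ = 0: rank(A) = 2, rank(A^2) = 1. The eigenspace has dimension 4 - 2 = 2, so there are 2 Jordan blocks; the rank sequence gives block sizes [2, 1].

For λ = 5: algebraic multiplicity 1 gives one 1×1 block.

Assembling the blocks gives the Jordan form J above.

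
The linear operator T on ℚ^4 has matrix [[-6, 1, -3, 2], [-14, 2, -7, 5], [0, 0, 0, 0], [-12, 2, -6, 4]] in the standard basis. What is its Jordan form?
J = [[0, 1, 0, 0], [0, 0, 1, 0], [0, 0, 0, 0], [0, 0, 0, 0]]

The characteristic polynomial is det(xI - A) = x^4, so the eigenvalues are 0 (algebraic multiplicity 4).

For λ = 0: rank(A) = 2, rank(A^2) = 1, rank(A^3) = 0. The eigenspace has dimension 4 - 2 = 2, so there are 2 Jordan blocks; the rank sequence gives block sizes [3, 1].

Assembling the blocks gives the Jordan form J above.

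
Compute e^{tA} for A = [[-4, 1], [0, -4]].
e^{tA} = [[e^{-4*t}, t*e^{-4*t}], [0, e^{-4*t}]]

A has Jordan form J = [[-4, 1], [0, -4]] with A = PJP^{-1}, so e^{tA} = P e^{tJ} P^{-1}.

For a Jordan block J_k(λ), e^{tJ_k(λ)} = e^{λt} · (I + tN + t^2 N^2/2! + ... + t^{k-1} N^{k-1}/(k-1)!) where N is the nilpotent superdiagonal part.

Assembling the blocks and conjugating back gives the entries of e^{tA} as shown above.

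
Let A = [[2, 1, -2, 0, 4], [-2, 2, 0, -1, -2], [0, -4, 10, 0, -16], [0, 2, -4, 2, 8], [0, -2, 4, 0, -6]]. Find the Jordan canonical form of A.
The characteristic polynomial is det(xI - A) = (x - 2)^5, so the eigenvalues are 2 (algebraic multiplicity 5).

For λ = 2: rank(A - 2I) = 2, rank((A - 2I)^2) = 1, rank((A - 2I)^3) = 0. The eigenspace has dimension 5 - 2 = 3, so there are 3 Jordan blocks; the rank sequence gives block sizes [3, 1, 1].

Assembling the blocks gives the Jordan form J above.

J = [[2, 1, 0, 0, 0], [0, 2, 1, 0, 0], [0, 0, 2, 0, 0], [0, 0, 0, 2, 0], [0, 0, 0, 0, 2]]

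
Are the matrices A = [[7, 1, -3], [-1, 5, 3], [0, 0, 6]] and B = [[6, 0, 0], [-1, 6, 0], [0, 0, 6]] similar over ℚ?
Yes.

Two matrices over a field are similar if and only if they have the same invariant factors.

Both A and B have characteristic polynomial (x - 6)^3 and minimal polynomial (x - 6)^2. Computing further, both have invariant factors x - 6, (x - 6)^2. Hence A and B are similar.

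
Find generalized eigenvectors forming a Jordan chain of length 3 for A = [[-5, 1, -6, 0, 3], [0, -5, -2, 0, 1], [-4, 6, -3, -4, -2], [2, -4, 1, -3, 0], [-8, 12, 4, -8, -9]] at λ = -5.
v_1 = [[-2, -1, 0, 0, 1]]^T, v_2 = [[2, 1, 0, 0, 0]]^T, v_3 = [[1, 0, -2, 0, -4]]^T

We seek v_1 ∈ ker((A + 5I)^3) \ ker((A + 5I)^2), then set v_{i+1} = (A + 5I) v_i.

One such chain is v_1 = [[-2, -1, 0, 0, 1]]^T, v_2 = [[2, 1, 0, 0, 0]]^T, v_3 = [[1, 0, -2, 0, -4]]^T. Check: (A + 5I) v_3 = [[0, 0, 0, 0, 0]]^T = 0.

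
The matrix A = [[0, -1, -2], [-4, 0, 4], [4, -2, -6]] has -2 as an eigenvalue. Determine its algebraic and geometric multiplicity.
The characteristic polynomial is (x + 2)^3, so the factor x + 2 appears with exponent 3: the algebraic multiplicity is 3.

rank(A + 2I) = 1, so the eigenspace has dimension 3 - 1 = 2: the geometric multiplicity is 2.

Since 2 < 3, A is not diagonalizable.

algebraic multiplicity 3, geometric multiplicity 2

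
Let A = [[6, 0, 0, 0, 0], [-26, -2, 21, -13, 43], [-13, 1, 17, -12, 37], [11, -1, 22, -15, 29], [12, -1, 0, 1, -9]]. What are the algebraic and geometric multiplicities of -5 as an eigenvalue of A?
algebraic multiplicity 3, geometric multiplicity 1

The characteristic polynomial is (x - 6)^2(x + 5)^3, so the factor x + 5 appears with exponent 3: the algebraic multiplicity is 3.

rank(A + 5I) = 4, so the eigenspace has dimension 5 - 4 = 1: the geometric multiplicity is 1.

Since 1 < 3, A is not diagonalizable.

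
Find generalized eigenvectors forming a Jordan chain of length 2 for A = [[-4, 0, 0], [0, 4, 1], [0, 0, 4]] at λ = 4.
We seek v_1 ∈ ker((A - 4I)^2) \ ker(A - 4I), then set v_{i+1} = (A - 4I) v_i.

One such chain is v_1 = [[0, 1, 1]]^T, v_2 = [[0, 1, 0]]^T. Check: (A - 4I) v_2 = [[0, 0, 0]]^T = 0.

v_1 = [[0, 1, 1]]^T, v_2 = [[0, 1, 0]]^T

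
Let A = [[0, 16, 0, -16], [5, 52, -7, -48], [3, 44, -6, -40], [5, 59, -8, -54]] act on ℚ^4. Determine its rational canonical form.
R = [[0, 0, 0, -16], [1, 0, 0, -32], [0, 1, 0, -24], [0, 0, 1, -8]]

The invariant factors of A (the non-unit diagonal entries of the Smith normal form of xI - A over ℚ[x]) are (x + 2)^4, each dividing the next. The characteristic polynomial is their product, (x + 2)^4.

The rational canonical form is the block-diagonal matrix of companion matrices C(f_i):
R = [[0, 0, 0, -16], [1, 0, 0, -32], [0, 1, 0, -24], [0, 0, 1, -8]].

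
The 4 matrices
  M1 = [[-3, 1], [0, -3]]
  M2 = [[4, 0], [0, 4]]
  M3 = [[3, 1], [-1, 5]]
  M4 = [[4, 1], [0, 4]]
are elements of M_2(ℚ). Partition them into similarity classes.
Characteristic polynomials: χ_{M1} = (x + 3)^2, χ_{M2} = (x - 4)^2, χ_{M3} = (x - 4)^2, χ_{M4} = (x - 4)^2.

{M1}: invariant factors (x + 3)^2.

{M2}: invariant factors x - 4, x - 4.

{M3, M4}: invariant factors (x - 4)^2.

Matrices are similar if and only if their invariant-factor lists agree; the partition into similarity classes is {M1}, {M2}, {M3, M4}.

3 classes: {M1}, {M2}, {M3, M4}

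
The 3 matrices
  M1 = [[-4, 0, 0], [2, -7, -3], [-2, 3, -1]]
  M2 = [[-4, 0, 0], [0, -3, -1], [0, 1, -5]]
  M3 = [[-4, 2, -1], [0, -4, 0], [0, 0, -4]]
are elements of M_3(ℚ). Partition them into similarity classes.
1 class: {M1, M2, M3}

Characteristic polynomials: χ_{M1} = (x + 4)^3, χ_{M2} = (x + 4)^3, χ_{M3} = (x + 4)^3.

{M1, M2, M3}: invariant factors x + 4, (x + 4)^2.

Matrices are similar if and only if their invariant-factor lists agree; the partition into similarity classes is {M1, M2, M3}.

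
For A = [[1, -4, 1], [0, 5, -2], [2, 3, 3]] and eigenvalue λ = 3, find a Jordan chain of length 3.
v_1 = [[-2, 1, 1]]^T, v_2 = [[1, 0, -1]]^T, v_3 = [[-3, 2, 2]]^T

We seek v_1 ∈ ker((A - 3I)^3) \ ker((A - 3I)^2), then set v_{i+1} = (A - 3I) v_i.

One such chain is v_1 = [[-2, 1, 1]]^T, v_2 = [[1, 0, -1]]^T, v_3 = [[-3, 2, 2]]^T. Check: (A - 3I) v_3 = [[0, 0, 0]]^T = 0.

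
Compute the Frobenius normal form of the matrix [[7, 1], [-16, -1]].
R = [[0, -9], [1, 6]]

The invariant factors of A (the non-unit diagonal entries of the Smith normal form of xI - A over ℚ[x]) are (x - 3)^2, each dividing the next. The characteristic polynomial is their product, (x - 3)^2.

The rational canonical form is the block-diagonal matrix of companion matrices C(f_i):
R = [[0, -9], [1, 6]].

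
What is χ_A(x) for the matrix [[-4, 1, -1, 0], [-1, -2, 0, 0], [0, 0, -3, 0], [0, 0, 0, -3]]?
xI - A = [[x + 4, -1, 1, 0], [1, x + 2, 0, 0], [0, 0, x + 3, 0], [0, 0, 0, x + 3]].

Expanding det(xI - A) along the first row:
det(xI - A) = + (x + 4)·det([[x + 2, 0, 0], [0, x + 3, 0], [0, 0, x + 3]]) - (-1)·det([[1, 0, 0], [0, x + 3, 0], [0, 0, x + 3]]) + (1)·det([[1, x + 2, 0], [0, 0, 0], [0, 0, x + 3]]) - (0)·det([[1, x + 2, 0], [0, 0, x + 3], [0, 0, 0]]).

Evaluating gives χ_A(x) = x^4 + 12x^3 + 54x^2 + 108x + 81 = (x + 3)^4.

χ_A(x) = (x + 3)^4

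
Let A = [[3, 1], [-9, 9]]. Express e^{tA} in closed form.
A has Jordan form J = [[6, 1], [0, 6]] with A = PJP^{-1}, so e^{tA} = P e^{tJ} P^{-1}.

For a Jordan block J_k(λ), e^{tJ_k(λ)} = e^{λt} · (I + tN + t^2 N^2/2! + ... + t^{k-1} N^{k-1}/(k-1)!) where N is the nilpotent superdiagonal part.

Assembling the blocks and conjugating back gives the entries of e^{tA} as shown above.

e^{tA} = [[(1 - 3*t)*e^{6*t}, t*e^{6*t}], [-9*t*e^{6*t}, (3*t + 1)*e^{6*t}]]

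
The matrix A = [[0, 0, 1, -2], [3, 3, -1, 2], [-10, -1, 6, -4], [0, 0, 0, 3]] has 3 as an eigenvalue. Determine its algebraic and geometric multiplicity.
algebraic multiplicity 4, geometric multiplicity 2

The characteristic polynomial is (x - 3)^4, so the factor x - 3 appears with exponent 4: the algebraic multiplicity is 4.

rank(A - 3I) = 2, so the eigenspace has dimension 4 - 2 = 2: the geometric multiplicity is 2.

Since 2 < 4, A is not diagonalizable.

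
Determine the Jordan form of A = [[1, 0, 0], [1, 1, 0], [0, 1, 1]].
The characteristic polynomial is det(xI - A) = (x - 1)^3, so the eigenvalues are 1 (algebraic multiplicity 3).

For λ = 1: rank(A - I) = 2, rank((A - I)^2) = 1, rank((A - I)^3) = 0. The eigenspace has dimension 3 - 2 = 1, so there is 1 Jordan block; the rank sequence gives block sizes [3].

Assembling the blocks gives the Jordan form J above.

J = [[1, 1, 0], [0, 1, 1], [0, 0, 1]]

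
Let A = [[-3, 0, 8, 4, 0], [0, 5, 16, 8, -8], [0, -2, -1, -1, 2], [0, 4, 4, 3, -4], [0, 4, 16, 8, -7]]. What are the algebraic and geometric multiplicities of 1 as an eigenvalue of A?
algebraic multiplicity 3, geometric multiplicity 2

The characteristic polynomial is (x - 1)^3(x + 3)^2, so the factor x - 1 appears with exponent 3: the algebraic multiplicity is 3.

rank(A - I) = 3, so the eigenspace has dimension 5 - 3 = 2: the geometric multiplicity is 2.

Since 2 < 3, A is not diagonalizable.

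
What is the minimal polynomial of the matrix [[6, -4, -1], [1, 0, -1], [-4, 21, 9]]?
m_A(x) = (x - 5)^3

The characteristic polynomial factors as (x - 5)^3. The minimal polynomial is ∏(x - λ)^{k_λ} where k_λ is the size of the largest Jordan block at λ.

For λ = 5: rank(A - 5I) = 2, and the largest Jordan block has size 3 (the smallest k with rank((A - 5I)^k) = rank((A - 5I)^(k+1))).

So m_A(x) = (x - 5)^3.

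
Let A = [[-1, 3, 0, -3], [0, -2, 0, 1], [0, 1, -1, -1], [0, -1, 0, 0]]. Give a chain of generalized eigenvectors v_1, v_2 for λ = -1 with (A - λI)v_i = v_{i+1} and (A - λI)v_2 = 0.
We seek v_1 ∈ ker((A + I)^2) \ ker(A + I), then set v_{i+1} = (A + I) v_i.

One such chain is v_1 = [[1, 0, 1, -1]]^T, v_2 = [[3, -1, 1, -1]]^T. Check: (A + I) v_2 = [[0, 0, 0, 0]]^T = 0.

v_1 = [[1, 0, 1, -1]]^T, v_2 = [[3, -1, 1, -1]]^T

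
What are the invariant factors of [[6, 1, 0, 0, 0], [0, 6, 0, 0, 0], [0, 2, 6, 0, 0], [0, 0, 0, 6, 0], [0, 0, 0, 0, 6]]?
The Jordan structure of A has elementary divisors (x - 6)^2, (x - 6), (x - 6), (x - 6). Arranging the block sizes at each eigenvalue in decreasing order and taking row products gives the invariant factors.

Invariant factors (smallest first, each dividing the next): x - 6, x - 6, x - 6, (x - 6)^2.

Check: the last factor (x - 6)^2 is the minimal polynomial, and the product (x - 6)^5 is the characteristic polynomial.

x - 6, x - 6, x - 6, (x - 6)^2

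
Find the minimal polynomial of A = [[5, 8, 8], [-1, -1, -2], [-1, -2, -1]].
The characteristic polynomial factors as (x - 1)^3. The minimal polynomial is ∏(x - λ)^{k_λ} where k_λ is the size of the largest Jordan block at λ.

For λ = 1: rank(A - I) = 1, and the largest Jordan block has size 2 (the smallest k with rank((A - I)^k) = rank((A - I)^(k+1))).

So m_A(x) = (x - 1)^2.

m_A(x) = (x - 1)^2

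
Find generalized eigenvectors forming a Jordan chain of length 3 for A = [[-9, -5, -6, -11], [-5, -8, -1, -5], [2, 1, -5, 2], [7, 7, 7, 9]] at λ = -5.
We seek v_1 ∈ ker((A + 5I)^3) \ ker((A + 5I)^2), then set v_{i+1} = (A + 5I) v_i.

One such chain is v_1 = [[1, 0, 1, -1]]^T, v_2 = [[1, -1, 0, 0]]^T, v_3 = [[1, -2, 1, 0]]^T. Check: (A + 5I) v_3 = [[0, 0, 0, 0]]^T = 0.

v_1 = [[1, 0, 1, -1]]^T, v_2 = [[1, -1, 0, 0]]^T, v_3 = [[1, -2, 1, 0]]^T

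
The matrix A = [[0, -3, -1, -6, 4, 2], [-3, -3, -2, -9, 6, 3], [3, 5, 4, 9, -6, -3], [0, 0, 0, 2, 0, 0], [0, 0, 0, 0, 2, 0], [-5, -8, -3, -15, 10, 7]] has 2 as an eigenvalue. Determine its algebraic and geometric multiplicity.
The characteristic polynomial is (x - 2)^6, so the factor x - 2 appears with exponent 6: the algebraic multiplicity is 6.

rank(A - 2I) = 2, so the eigenspace has dimension 6 - 2 = 4: the geometric multiplicity is 4.

Since 4 < 6, A is not diagonalizable.

algebraic multiplicity 6, geometric multiplicity 4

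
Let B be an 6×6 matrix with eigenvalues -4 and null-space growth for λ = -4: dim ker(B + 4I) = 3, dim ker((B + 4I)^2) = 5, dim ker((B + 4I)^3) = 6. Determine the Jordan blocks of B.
Jordan blocks: (-4, 3), (-4, 2), (-4, 1)

λ = -4: successive nullity increments [3, 2, 1] count blocks of size ≥ k; block sizes are [3, 2, 1].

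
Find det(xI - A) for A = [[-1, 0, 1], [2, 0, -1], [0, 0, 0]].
xI - A = [[x + 1, 0, -1], [-2, x, 1], [0, 0, x]].

Expanding det(xI - A) along the first row:
det(xI - A) = + (x + 1)·det([[x, 1], [0, x]]) - (0)·det([[-2, 1], [0, x]]) + (-1)·det([[-2, x], [0, 0]]).

Evaluating gives χ_A(x) = x^3 + x^2 = x^2(x + 1).

χ_A(x) = x^2(x + 1)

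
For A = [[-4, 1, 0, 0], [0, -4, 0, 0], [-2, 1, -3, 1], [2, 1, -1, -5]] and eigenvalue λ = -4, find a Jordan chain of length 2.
v_1 = [[-1, 1, -2, 0]]^T, v_2 = [[1, 0, 1, 1]]^T

We seek v_1 ∈ ker((A + 4I)^2) \ ker(A + 4I), then set v_{i+1} = (A + 4I) v_i.

One such chain is v_1 = [[-1, 1, -2, 0]]^T, v_2 = [[1, 0, 1, 1]]^T. Check: (A + 4I) v_2 = [[0, 0, 0, 0]]^T = 0.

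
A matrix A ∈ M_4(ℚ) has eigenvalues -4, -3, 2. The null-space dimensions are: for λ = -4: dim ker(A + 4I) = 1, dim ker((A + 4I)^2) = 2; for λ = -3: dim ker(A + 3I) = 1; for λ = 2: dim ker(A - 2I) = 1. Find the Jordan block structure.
Jordan blocks: (-4, 2), (-3, 1), (2, 1)

λ = -4: successive nullity increments [1, 1] count blocks of size ≥ k; block sizes are [2].
λ = -3: successive nullity increments [1] count blocks of size ≥ k; block sizes are [1].
λ = 2: successive nullity increments [1] count blocks of size ≥ k; block sizes are [1].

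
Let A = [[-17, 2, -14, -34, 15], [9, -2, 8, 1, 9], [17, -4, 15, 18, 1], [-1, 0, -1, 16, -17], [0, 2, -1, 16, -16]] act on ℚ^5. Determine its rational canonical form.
R = [[0, 0, 0, 0, 0], [1, -4, 0, 0, 0], [0, 0, 0, 0, 0], [0, 0, 1, 0, 16], [0, 0, 0, 1, 0]]

The invariant factors of A (the non-unit diagonal entries of the Smith normal form of xI - A over ℚ[x]) are x(x + 4), x(x - 4)(x + 4), each dividing the next. The characteristic polynomial is their product, x^2(x - 4)(x + 4)^2.

The rational canonical form is the block-diagonal matrix of companion matrices C(f_i):
R = [[0, 0, 0, 0, 0], [1, -4, 0, 0, 0], [0, 0, 0, 0, 0], [0, 0, 1, 0, 16], [0, 0, 0, 1, 0]].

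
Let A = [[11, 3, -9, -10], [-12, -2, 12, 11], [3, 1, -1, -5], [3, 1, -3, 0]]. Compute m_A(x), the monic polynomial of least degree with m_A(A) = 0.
m_A(x) = (x - 2)^3

The characteristic polynomial factors as (x - 2)^4. The minimal polynomial is ∏(x - λ)^{k_λ} where k_λ is the size of the largest Jordan block at λ.

For λ = 2: rank(A - 2I) = 2, and the largest Jordan block has size 3 (the smallest k with rank((A - 2I)^k) = rank((A - 2I)^(k+1))).

So m_A(x) = (x - 2)^3.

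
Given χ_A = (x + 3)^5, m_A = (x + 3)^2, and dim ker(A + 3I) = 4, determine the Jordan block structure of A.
λ = -3: algebraic multiplicity 5 (exponent in χ_A), largest block size 2 (exponent in m_A), 4 blocks (geometric multiplicity). These force block sizes [2, 1, 1, 1].

Jordan blocks: (-3, 2), (-3, 1), (-3, 1), (-3, 1)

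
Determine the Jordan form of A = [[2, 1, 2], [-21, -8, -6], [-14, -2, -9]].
J = [[-5, 1, 0], [0, -5, 0], [0, 0, -5]]

The characteristic polynomial is det(xI - A) = (x + 5)^3, so the eigenvalues are -5 (algebraic multiplicity 3).

For λ = -5: rank(A + 5I) = 1, rank((A + 5I)^2) = 0. The eigenspace has dimension 3 - 1 = 2, so there are 2 Jordan blocks; the rank sequence gives block sizes [2, 1].

Assembling the blocks gives the Jordan form J above.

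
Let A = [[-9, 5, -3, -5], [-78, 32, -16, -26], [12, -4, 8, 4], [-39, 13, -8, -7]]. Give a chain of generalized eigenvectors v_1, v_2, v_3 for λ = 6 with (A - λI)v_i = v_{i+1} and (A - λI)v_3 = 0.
We seek v_1 ∈ ker((A - 6I)^3) \ ker((A - 6I)^2), then set v_{i+1} = (A - 6I) v_i.

One such chain is v_1 = [[-1, -4, 1, -2]]^T, v_2 = [[2, 10, -2, 5]]^T, v_3 = [[1, 6, 0, 3]]^T. Check: (A - 6I) v_3 = [[0, 0, 0, 0]]^T = 0.

v_1 = [[-1, -4, 1, -2]]^T, v_2 = [[2, 10, -2, 5]]^T, v_3 = [[1, 6, 0, 3]]^T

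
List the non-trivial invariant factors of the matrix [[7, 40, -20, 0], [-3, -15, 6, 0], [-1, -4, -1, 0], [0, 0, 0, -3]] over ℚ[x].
x + 3, x + 3, (x + 3)^2

The Jordan structure of A has elementary divisors (x + 3)^2, (x + 3), (x + 3). Arranging the block sizes at each eigenvalue in decreasing order and taking row products gives the invariant factors.

Invariant factors (smallest first, each dividing the next): x + 3, x + 3, (x + 3)^2.

Check: the last factor (x + 3)^2 is the minimal polynomial, and the product (x + 3)^4 is the characteristic polynomial.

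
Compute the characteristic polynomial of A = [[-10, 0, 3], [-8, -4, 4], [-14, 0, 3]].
χ_A(x) = (x + 3)(x + 4)^2

xI - A = [[x + 10, 0, -3], [8, x + 4, -4], [14, 0, x - 3]].

Expanding det(xI - A) along the first row:
det(xI - A) = + (x + 10)·det([[x + 4, -4], [0, x - 3]]) - (0)·det([[8, -4], [14, x - 3]]) + (-3)·det([[8, x + 4], [14, 0]]).

Evaluating gives χ_A(x) = x^3 + 11x^2 + 40x + 48 = (x + 3)(x + 4)^2.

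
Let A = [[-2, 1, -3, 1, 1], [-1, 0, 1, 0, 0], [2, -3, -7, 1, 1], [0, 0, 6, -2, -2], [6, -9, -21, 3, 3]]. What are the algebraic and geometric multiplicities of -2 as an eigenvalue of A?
algebraic multiplicity 4, geometric multiplicity 2

The characteristic polynomial is x(x + 2)^4, so the factor x + 2 appears with exponent 4: the algebraic multiplicity is 4.

rank(A + 2I) = 3, so the eigenspace has dimension 5 - 3 = 2: the geometric multiplicity is 2.

Since 2 < 4, A is not diagonalizable.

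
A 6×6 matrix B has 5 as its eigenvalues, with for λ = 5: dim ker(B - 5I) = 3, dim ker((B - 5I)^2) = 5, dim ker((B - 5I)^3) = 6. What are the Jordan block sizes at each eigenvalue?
λ = 5: successive nullity increments [3, 2, 1] count blocks of size ≥ k; block sizes are [3, 2, 1].

Jordan blocks: (5, 3), (5, 2), (5, 1)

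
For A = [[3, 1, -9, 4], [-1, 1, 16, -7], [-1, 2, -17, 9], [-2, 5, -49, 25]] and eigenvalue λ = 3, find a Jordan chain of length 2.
v_1 = [[0, 1, 0, 0]]^T, v_2 = [[1, -2, 2, 5]]^T

We seek v_1 ∈ ker((A - 3I)^2) \ ker(A - 3I), then set v_{i+1} = (A - 3I) v_i.

One such chain is v_1 = [[0, 1, 0, 0]]^T, v_2 = [[1, -2, 2, 5]]^T. Check: (A - 3I) v_2 = [[0, 0, 0, 0]]^T = 0.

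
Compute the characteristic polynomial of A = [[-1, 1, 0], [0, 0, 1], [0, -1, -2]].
xI - A = [[x + 1, -1, 0], [0, x, -1], [0, 1, x + 2]].

Expanding det(xI - A) along the first row:
det(xI - A) = + (x + 1)·det([[x, -1], [1, x + 2]]) - (-1)·det([[0, -1], [0, x + 2]]) + (0)·det([[0, x], [0, 1]]).

Evaluating gives χ_A(x) = x^3 + 3x^2 + 3x + 1 = (x + 1)^3.

χ_A(x) = (x + 1)^3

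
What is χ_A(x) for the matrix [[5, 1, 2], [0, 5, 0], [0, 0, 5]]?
χ_A(x) = (x - 5)^3

xI - A = [[x - 5, -1, -2], [0, x - 5, 0], [0, 0, x - 5]].

Expanding det(xI - A) along the first row:
det(xI - A) = + (x - 5)·det([[x - 5, 0], [0, x - 5]]) - (-1)·det([[0, 0], [0, x - 5]]) + (-2)·det([[0, x - 5], [0, 0]]).

Evaluating gives χ_A(x) = x^3 - 15x^2 + 75x - 125 = (x - 5)^3.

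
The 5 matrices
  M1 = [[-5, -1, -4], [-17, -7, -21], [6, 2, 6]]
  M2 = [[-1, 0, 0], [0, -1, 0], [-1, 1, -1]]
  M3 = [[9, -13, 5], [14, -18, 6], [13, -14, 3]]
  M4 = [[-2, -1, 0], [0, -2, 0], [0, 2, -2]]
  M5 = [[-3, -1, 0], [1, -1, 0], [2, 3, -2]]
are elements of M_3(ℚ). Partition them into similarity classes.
Characteristic polynomials: χ_{M1} = (x + 2)^3, χ_{M2} = (x + 1)^3, χ_{M3} = (x + 2)^3, χ_{M4} = (x + 2)^3, χ_{M5} = (x + 2)^3.

{M1, M3, M5}: invariant factors (x + 2)^3.

{M2}: invariant factors x + 1, (x + 1)^2.

{M4}: invariant factors x + 2, (x + 2)^2.

Matrices are similar if and only if their invariant-factor lists agree; the partition into similarity classes is {M1, M3, M5}, {M2}, {M4}.

3 classes: {M1, M3, M5}, {M2}, {M4}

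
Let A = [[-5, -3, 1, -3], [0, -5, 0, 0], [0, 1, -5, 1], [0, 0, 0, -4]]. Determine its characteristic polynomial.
xI - A = [[x + 5, 3, -1, 3], [0, x + 5, 0, 0], [0, -1, x + 5, -1], [0, 0, 0, x + 4]].

Expanding det(xI - A) along the first row:
det(xI - A) = + (x + 5)·det([[x + 5, 0, 0], [-1, x + 5, -1], [0, 0, x + 4]]) - (3)·det([[0, 0, 0], [0, x + 5, -1], [0, 0, x + 4]]) + (-1)·det([[0, x + 5, 0], [0, -1, -1], [0, 0, x + 4]]) - (3)·det([[0, x + 5, 0], [0, -1, x + 5], [0, 0, 0]]).

Evaluating gives χ_A(x) = x^4 + 19x^3 + 135x^2 + 425x + 500 = (x + 4)(x + 5)^3.

χ_A(x) = (x + 4)(x + 5)^3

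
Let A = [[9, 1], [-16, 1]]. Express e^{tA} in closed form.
A has Jordan form J = [[5, 1], [0, 5]] with A = PJP^{-1}, so e^{tA} = P e^{tJ} P^{-1}.

For a Jordan block J_k(λ), e^{tJ_k(λ)} = e^{λt} · (I + tN + t^2 N^2/2! + ... + t^{k-1} N^{k-1}/(k-1)!) where N is the nilpotent superdiagonal part.

Assembling the blocks and conjugating back gives the entries of e^{tA} as shown above.

e^{tA} = [[(4*t + 1)*e^{5*t}, t*e^{5*t}], [-16*t*e^{5*t}, (1 - 4*t)*e^{5*t}]]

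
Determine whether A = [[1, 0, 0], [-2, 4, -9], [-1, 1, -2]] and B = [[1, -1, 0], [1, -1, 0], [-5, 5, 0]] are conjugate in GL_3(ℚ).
No.

trace(A) = 3 but trace(B) = 0. The trace is a similarity invariant, so A and B are not similar.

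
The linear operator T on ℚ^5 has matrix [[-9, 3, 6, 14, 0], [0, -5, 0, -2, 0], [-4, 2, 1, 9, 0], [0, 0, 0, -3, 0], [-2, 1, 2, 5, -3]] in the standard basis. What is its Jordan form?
J = [[-5, 1, 0, 0, 0], [0, -5, 0, 0, 0], [0, 0, -3, 1, 0], [0, 0, 0, -3, 0], [0, 0, 0, 0, -3]]

The characteristic polynomial is det(xI - A) = (x + 3)^3(x + 5)^2, so the eigenvalues are -5 (algebraic multiplicity 2), -3 (algebraic multiplicity 3).

For λ = -5: rank(A + 5I) = 4, rank((A + 5I)^2) = 3. The eigenspace has dimension 5 - 4 = 1, so there is 1 Jordan block; the rank sequence gives block sizes [2].

For λ = -3: rank(A + 3I) = 3, rank((A + 3I)^2) = 2. The eigenspace has dimension 5 - 3 = 2, so there are 2 Jordan blocks; the rank sequence gives block sizes [2, 1].

Assembling the blocks gives the Jordan form J above.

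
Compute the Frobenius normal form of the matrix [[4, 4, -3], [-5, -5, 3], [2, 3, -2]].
R = [[0, 0, 3], [1, 0, 1], [0, 1, -3]]

The invariant factors of A (the non-unit diagonal entries of the Smith normal form of xI - A over ℚ[x]) are (x - 1)(x + 1)(x + 3), each dividing the next. The characteristic polynomial is their product, (x - 1)(x + 1)(x + 3).

The rational canonical form is the block-diagonal matrix of companion matrices C(f_i):
R = [[0, 0, 3], [1, 0, 1], [0, 1, -3]].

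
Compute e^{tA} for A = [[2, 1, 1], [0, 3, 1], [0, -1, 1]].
A has Jordan form J = [[2, 1, 0], [0, 2, 0], [0, 0, 2]] with A = PJP^{-1}, so e^{tA} = P e^{tJ} P^{-1}.

For a Jordan block J_k(λ), e^{tJ_k(λ)} = e^{λt} · (I + tN + t^2 N^2/2! + ... + t^{k-1} N^{k-1}/(k-1)!) where N is the nilpotent superdiagonal part.

Assembling the blocks and conjugating back gives the entries of e^{tA} as shown above.

e^{tA} = [[e^{2*t}, t*e^{2*t}, t*e^{2*t}], [0, (t + 1)*e^{2*t}, t*e^{2*t}], [0, -t*e^{2*t}, (1 - t)*e^{2*t}]]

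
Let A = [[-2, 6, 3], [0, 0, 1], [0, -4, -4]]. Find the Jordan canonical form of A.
J = [[-2, 1, 0], [0, -2, 0], [0, 0, -2]]

The characteristic polynomial is det(xI - A) = (x + 2)^3, so the eigenvalues are -2 (algebraic multiplicity 3).

For λ = -2: rank(A + 2I) = 1, rank((A + 2I)^2) = 0. The eigenspace has dimension 3 - 1 = 2, so there are 2 Jordan blocks; the rank sequence gives block sizes [2, 1].

Assembling the blocks gives the Jordan form J above.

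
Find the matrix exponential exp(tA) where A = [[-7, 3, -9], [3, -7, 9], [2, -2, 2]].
A has Jordan form J = [[-4, 1, 0], [0, -4, 0], [0, 0, -4]] with A = PJP^{-1}, so e^{tA} = P e^{tJ} P^{-1}.

For a Jordan block J_k(λ), e^{tJ_k(λ)} = e^{λt} · (I + tN + t^2 N^2/2! + ... + t^{k-1} N^{k-1}/(k-1)!) where N is the nilpotent superdiagonal part.

Assembling the blocks and conjugating back gives the entries of e^{tA} as shown above.

e^{tA} = [[(1 - 3*t)*e^{-4*t}, 3*t*e^{-4*t}, -9*t*e^{-4*t}], [3*t*e^{-4*t}, (1 - 3*t)*e^{-4*t}, 9*t*e^{-4*t}], [2*t*e^{-4*t}, -2*t*e^{-4*t}, (6*t + 1)*e^{-4*t}]]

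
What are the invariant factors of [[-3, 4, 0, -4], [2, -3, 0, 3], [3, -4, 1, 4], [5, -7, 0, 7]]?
x^2(x - 1)^2

The Jordan structure of A has elementary divisors x^2, (x - 1)^2. Arranging the block sizes at each eigenvalue in decreasing order and taking row products gives the invariant factors.

Invariant factors (smallest first, each dividing the next): x^2(x - 1)^2.

Check: the last factor x^2(x - 1)^2 is the minimal polynomial, and the product x^2(x - 1)^2 is the characteristic polynomial.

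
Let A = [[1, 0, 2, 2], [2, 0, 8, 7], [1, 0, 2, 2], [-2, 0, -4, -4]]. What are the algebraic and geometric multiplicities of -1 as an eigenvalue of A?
The characteristic polynomial is x^3(x + 1), so the factor x + 1 appears with exponent 1: the algebraic multiplicity is 1.

rank(A + I) = 3, so the eigenspace has dimension 4 - 3 = 1: the geometric multiplicity is 1.

algebraic multiplicity 1, geometric multiplicity 1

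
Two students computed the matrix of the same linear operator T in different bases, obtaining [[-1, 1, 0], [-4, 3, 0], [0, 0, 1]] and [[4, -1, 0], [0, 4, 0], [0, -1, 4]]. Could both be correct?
No.

trace(A) = 3 but trace(B) = 12. The trace is a similarity invariant, so A and B are not similar.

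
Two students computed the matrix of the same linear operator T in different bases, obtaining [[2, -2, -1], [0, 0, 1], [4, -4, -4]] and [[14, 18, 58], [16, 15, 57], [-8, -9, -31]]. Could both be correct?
Two matrices over a field are similar if and only if they have the same invariant factors.

Both A and B have characteristic polynomial x^2(x + 2) and minimal polynomial x^2(x + 2). Computing further, both have invariant factors x^2(x + 2). Hence A and B are similar.

Yes.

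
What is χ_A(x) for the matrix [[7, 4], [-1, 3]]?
xI - A = [[x - 7, -4], [1, x - 3]].

Expanding det(xI - A) along the first row:
det(xI - A) = + (x - 7)·det([[x - 3]]) - (-4)·det([[1]]).

Evaluating gives χ_A(x) = x^2 - 10x + 25 = (x - 5)^2.

χ_A(x) = (x - 5)^2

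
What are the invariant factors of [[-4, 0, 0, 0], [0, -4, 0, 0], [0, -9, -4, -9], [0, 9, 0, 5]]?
The Jordan structure of A has elementary divisors (x + 4), (x + 4), (x + 4), (x - 5). Arranging the block sizes at each eigenvalue in decreasing order and taking row products gives the invariant factors.

Invariant factors (smallest first, each dividing the next): x + 4, x + 4, (x - 5)(x + 4).

Check: the last factor (x - 5)(x + 4) is the minimal polynomial, and the product (x - 5)(x + 4)^3 is the characteristic polynomial.

x + 4, x + 4, (x - 5)(x + 4)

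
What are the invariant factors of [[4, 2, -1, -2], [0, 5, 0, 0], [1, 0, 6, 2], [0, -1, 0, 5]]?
(x - 5)^2, (x - 5)^2

The Jordan structure of A has elementary divisors (x - 5)^2, (x - 5)^2. Arranging the block sizes at each eigenvalue in decreasing order and taking row products gives the invariant factors.

Invariant factors (smallest first, each dividing the next): (x - 5)^2, (x - 5)^2.

Check: the last factor (x - 5)^2 is the minimal polynomial, and the product (x - 5)^4 is the characteristic polynomial.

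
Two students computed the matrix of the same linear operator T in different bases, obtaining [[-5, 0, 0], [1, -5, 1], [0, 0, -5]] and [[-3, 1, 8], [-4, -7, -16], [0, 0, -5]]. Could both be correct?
Two matrices over a field are similar if and only if they have the same invariant factors.

Both A and B have characteristic polynomial (x + 5)^3 and minimal polynomial (x + 5)^2. Computing further, both have invariant factors x + 5, (x + 5)^2. Hence A and B are similar.

Yes.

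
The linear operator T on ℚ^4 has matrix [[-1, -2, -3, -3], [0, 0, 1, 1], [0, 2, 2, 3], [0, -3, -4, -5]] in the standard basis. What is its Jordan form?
The characteristic polynomial is det(xI - A) = (x + 1)^4, so the eigenvalues are -1 (algebraic multiplicity 4).

For λ = -1: rank(A + I) = 2, rank((A + I)^2) = 1, rank((A + I)^3) = 0. The eigenspace has dimension 4 - 2 = 2, so there are 2 Jordan blocks; the rank sequence gives block sizes [3, 1].

Assembling the blocks gives the Jordan form J above.

J = [[-1, 1, 0, 0], [0, -1, 1, 0], [0, 0, -1, 0], [0, 0, 0, -1]]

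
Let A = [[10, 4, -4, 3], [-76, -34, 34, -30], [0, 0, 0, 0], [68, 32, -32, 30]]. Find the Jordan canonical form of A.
J = [[0, 1, 0, 0], [0, 0, 0, 0], [0, 0, 0, 0], [0, 0, 0, 6]]

The characteristic polynomial is det(xI - A) = x^3(x - 6), so the eigenvalues are 0 (algebraic multiplicity 3), 6 (algebraic multiplicity 1).

For λ = 0: rank(A) = 2, rank(A^2) = 1. The eigenspace has dimension 4 - 2 = 2, so there are 2 Jordan blocks; the rank sequence gives block sizes [2, 1].

For λ = 6: algebraic multiplicity 1 gives one 1×1 block.

Assembling the blocks gives the Jordan form J above.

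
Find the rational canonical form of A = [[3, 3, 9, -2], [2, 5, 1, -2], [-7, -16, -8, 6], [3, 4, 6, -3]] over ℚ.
The invariant factors of A (the non-unit diagonal entries of the Smith normal form of xI - A over ℚ[x]) are (x + 3)(x^3 + 2x + 2), each dividing the next. The characteristic polynomial is their product, (x + 3)(x^3 + 2x + 2).

The rational canonical form is the block-diagonal matrix of companion matrices C(f_i):
R = [[0, 0, 0, -6], [1, 0, 0, -8], [0, 1, 0, -2], [0, 0, 1, -3]].

Note the characteristic polynomial does not split into linear factors over ℚ, so A has no Jordan form over ℚ; the rational canonical form exists over any field.

R = [[0, 0, 0, -6], [1, 0, 0, -8], [0, 1, 0, -2], [0, 0, 1, -3]]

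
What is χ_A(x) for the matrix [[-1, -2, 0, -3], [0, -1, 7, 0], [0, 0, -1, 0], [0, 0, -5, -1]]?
χ_A(x) = (x + 1)^4

xI - A = [[x + 1, 2, 0, 3], [0, x + 1, -7, 0], [0, 0, x + 1, 0], [0, 0, 5, x + 1]].

Expanding det(xI - A) along the first row:
det(xI - A) = + (x + 1)·det([[x + 1, -7, 0], [0, x + 1, 0], [0, 5, x + 1]]) - (2)·det([[0, -7, 0], [0, x + 1, 0], [0, 5, x + 1]]) + (0)·det([[0, x + 1, 0], [0, 0, 0], [0, 0, x + 1]]) - (3)·det([[0, x + 1, -7], [0, 0, x + 1], [0, 0, 5]]).

Evaluating gives χ_A(x) = x^4 + 4x^3 + 6x^2 + 4x + 1 = (x + 1)^4.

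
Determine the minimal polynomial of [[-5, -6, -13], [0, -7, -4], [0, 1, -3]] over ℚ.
m_A(x) = (x + 5)^3

The characteristic polynomial factors as (x + 5)^3. The minimal polynomial is ∏(x - λ)^{k_λ} where k_λ is the size of the largest Jordan block at λ.

For λ = -5: rank(A + 5I) = 2, and the largest Jordan block has size 3 (the smallest k with rank((A + 5I)^k) = rank((A + 5I)^(k+1))).

So m_A(x) = (x + 5)^3.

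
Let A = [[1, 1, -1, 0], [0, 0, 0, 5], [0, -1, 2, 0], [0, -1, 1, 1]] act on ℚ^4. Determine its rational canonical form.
The invariant factors of A (the non-unit diagonal entries of the Smith normal form of xI - A over ℚ[x]) are x - 1, (x - 1)(x^2 - 2x + 5), each dividing the next. The characteristic polynomial is their product, (x - 1)^2(x^2 - 2x + 5).

The rational canonical form is the block-diagonal matrix of companion matrices C(f_i):
R = [[1, 0, 0, 0], [0, 0, 0, 5], [0, 1, 0, -7], [0, 0, 1, 3]].

Note the characteristic polynomial does not split into linear factors over ℚ, so A has no Jordan form over ℚ; the rational canonical form exists over any field.

R = [[1, 0, 0, 0], [0, 0, 0, 5], [0, 1, 0, -7], [0, 0, 1, 3]]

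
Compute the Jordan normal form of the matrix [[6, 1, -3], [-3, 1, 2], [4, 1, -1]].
J = [[2, 1, 0], [0, 2, 1], [0, 0, 2]]

The characteristic polynomial is det(xI - A) = (x - 2)^3, so the eigenvalues are 2 (algebraic multiplicity 3).

For λ = 2: rank(A - 2I) = 2, rank((A - 2I)^2) = 1, rank((A - 2I)^3) = 0. The eigenspace has dimension 3 - 2 = 1, so there is 1 Jordan block; the rank sequence gives block sizes [3].

Assembling the blocks gives the Jordan form J above.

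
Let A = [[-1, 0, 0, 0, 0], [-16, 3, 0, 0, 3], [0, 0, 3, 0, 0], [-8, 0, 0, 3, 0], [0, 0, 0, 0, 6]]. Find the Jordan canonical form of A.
The characteristic polynomial is det(xI - A) = (x - 6)(x - 3)^3(x + 1), so the eigenvalues are -1 (algebraic multiplicity 1), 3 (algebraic multiplicity 3), 6 (algebraic multiplicity 1).

For λ = -1: algebraic multiplicity 1 gives one 1×1 block.

For λ = 3: rank(A - 3I) = 2. The eigenspace has dimension 5 - 2 = 3, so there are 3 Jordan blocks; the rank sequence gives block sizes [1, 1, 1].

For λ = 6: algebraic multiplicity 1 gives one 1×1 block.

Assembling the blocks gives the Jordan form J above.

J = [[-1, 0, 0, 0, 0], [0, 3, 0, 0, 0], [0, 0, 3, 0, 0], [0, 0, 0, 3, 0], [0, 0, 0, 0, 6]]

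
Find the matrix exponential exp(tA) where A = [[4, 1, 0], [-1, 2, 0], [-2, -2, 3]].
e^{tA} = [[(t + 1)*e^{3*t}, t*e^{3*t}, 0], [-t*e^{3*t}, (1 - t)*e^{3*t}, 0], [-2*t*e^{3*t}, -2*t*e^{3*t}, e^{3*t}]]

A has Jordan form J = [[3, 1, 0], [0, 3, 0], [0, 0, 3]] with A = PJP^{-1}, so e^{tA} = P e^{tJ} P^{-1}.

For a Jordan block J_k(λ), e^{tJ_k(λ)} = e^{λt} · (I + tN + t^2 N^2/2! + ... + t^{k-1} N^{k-1}/(k-1)!) where N is the nilpotent superdiagonal part.

Assembling the blocks and conjugating back gives the entries of e^{tA} as shown above.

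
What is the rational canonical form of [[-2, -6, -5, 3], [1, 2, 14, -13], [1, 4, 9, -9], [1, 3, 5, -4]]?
R = [[0, 0, 0, -5], [1, 0, 0, -19], [0, 1, 0, 4], [0, 0, 1, 5]]

The invariant factors of A (the non-unit diagonal entries of the Smith normal form of xI - A over ℚ[x]) are (x - 5)(x^3 - 4x - 1), each dividing the next. The characteristic polynomial is their product, (x - 5)(x^3 - 4x - 1).

The rational canonical form is the block-diagonal matrix of companion matrices C(f_i):
R = [[0, 0, 0, -5], [1, 0, 0, -19], [0, 1, 0, 4], [0, 0, 1, 5]].

Note the characteristic polynomial does not split into linear factors over ℚ, so A has no Jordan form over ℚ; the rational canonical form exists over any field.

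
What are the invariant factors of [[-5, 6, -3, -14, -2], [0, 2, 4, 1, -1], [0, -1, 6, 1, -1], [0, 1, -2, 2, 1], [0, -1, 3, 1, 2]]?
The Jordan structure of A has elementary divisors (x + 5), (x - 3)^3, (x - 3). Arranging the block sizes at each eigenvalue in decreasing order and taking row products gives the invariant factors.

Invariant factors (smallest first, each dividing the next): x - 3, (x - 3)^3(x + 5).

Check: the last factor (x - 3)^3(x + 5) is the minimal polynomial, and the product (x - 3)^4(x + 5) is the characteristic polynomial.

x - 3, (x - 3)^3(x + 5)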